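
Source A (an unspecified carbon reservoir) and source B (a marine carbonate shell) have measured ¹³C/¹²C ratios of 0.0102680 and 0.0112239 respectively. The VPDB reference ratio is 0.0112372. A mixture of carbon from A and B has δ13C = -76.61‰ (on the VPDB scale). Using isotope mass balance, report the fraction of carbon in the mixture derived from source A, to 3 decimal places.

δ_A = (0.0102680/0.0112372 − 1)×1000 = (0.913751 − 1)×1000 = -86.249‰
δ_B = (0.0112239/0.0112372 − 1)×1000 = (0.998816 − 1)×1000 = -1.184‰
f_A = (δ_mix − δ_B)/(δ_A − δ_B) = (-76.61 − (-1.184))/(-86.249 − (-1.184))
f_A = -75.426 / -85.066 = 0.8867

0.887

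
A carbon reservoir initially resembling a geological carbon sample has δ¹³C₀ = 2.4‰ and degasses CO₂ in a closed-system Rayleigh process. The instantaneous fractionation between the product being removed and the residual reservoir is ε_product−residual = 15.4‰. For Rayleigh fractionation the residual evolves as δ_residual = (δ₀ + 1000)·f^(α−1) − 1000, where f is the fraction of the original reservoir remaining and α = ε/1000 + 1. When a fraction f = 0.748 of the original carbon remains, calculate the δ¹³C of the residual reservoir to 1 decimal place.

-2.1‰

Rayleigh residual: δ_res = (δ₀ + 1000)·f^(α−1) − 1000
α = ε/1000 + 1 = 1.01540, so α − 1 = 0.01540
f^(α−1) = 0.748^(0.01540) = 0.995539
δ_res = (2.4 + 1000) × 0.995539 − 1000 = 997.928 − 1000 = -2.07‰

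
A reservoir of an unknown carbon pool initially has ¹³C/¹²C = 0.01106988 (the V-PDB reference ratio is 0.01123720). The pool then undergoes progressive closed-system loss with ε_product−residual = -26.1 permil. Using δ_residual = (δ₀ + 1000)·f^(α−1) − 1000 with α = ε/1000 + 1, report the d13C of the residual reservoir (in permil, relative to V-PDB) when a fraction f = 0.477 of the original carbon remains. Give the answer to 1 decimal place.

4.3 permil

δ₀ = (0.01106988/0.01123720 − 1)×1000 = (0.985110 − 1)×1000 = -14.890 permil
α − 1 = ε/1000 = -0.0261
f^(α−1) = 0.477^(-0.0261) = 1.019508
δ_res = (-14.890 + 1000) × 1.019508 − 1000 = 1004.328 − 1000 = 4.33 permil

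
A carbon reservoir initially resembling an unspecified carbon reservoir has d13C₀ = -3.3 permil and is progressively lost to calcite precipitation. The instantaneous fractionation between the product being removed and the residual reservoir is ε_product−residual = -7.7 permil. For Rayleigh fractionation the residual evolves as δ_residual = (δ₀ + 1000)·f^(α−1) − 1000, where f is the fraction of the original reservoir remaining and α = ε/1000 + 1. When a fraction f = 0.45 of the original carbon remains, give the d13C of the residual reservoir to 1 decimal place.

2.8 permil

Rayleigh residual: δ_res = (δ₀ + 1000)·f^(α−1) − 1000
α = ε/1000 + 1 = 0.99230, so α − 1 = -0.00770
f^(α−1) = 0.45^(-0.00770) = 1.006167
δ_res = (-3.3 + 1000) × 1.006167 − 1000 = 1002.847 − 1000 = 2.85 permil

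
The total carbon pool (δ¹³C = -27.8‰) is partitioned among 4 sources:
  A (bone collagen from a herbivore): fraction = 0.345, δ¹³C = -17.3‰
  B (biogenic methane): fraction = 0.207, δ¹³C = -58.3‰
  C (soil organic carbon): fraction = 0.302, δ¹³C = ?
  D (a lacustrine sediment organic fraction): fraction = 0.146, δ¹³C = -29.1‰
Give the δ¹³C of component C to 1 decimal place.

-18.3‰

Isotope mass balance: δ_bulk = Σ fᵢ·δᵢ.
-27.8 = 0.345×(-17.3) + 0.207×(-58.3) + 0.302×δ_C + 0.146×(-29.1)
0.302·δ_C = -27.8 − (-22.285) = -5.515
δ_C = -5.515 / 0.302 = -18.26‰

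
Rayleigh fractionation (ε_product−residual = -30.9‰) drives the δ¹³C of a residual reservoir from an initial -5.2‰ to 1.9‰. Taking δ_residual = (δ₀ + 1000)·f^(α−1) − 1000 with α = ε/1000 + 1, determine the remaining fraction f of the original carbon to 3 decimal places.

α − 1 = ε/1000 = -0.0309
(δ_res + 1000)/(δ₀ + 1000) = (1.9 + 1000)/(-5.2 + 1000) = 1001.9/994.8 = 1.007137
f = 1.007137^(1/-0.0309) = exp(ln(1.007137)/-0.0309) = exp(0.00711/-0.0309)
f = exp(-0.2302) = 0.7944

0.794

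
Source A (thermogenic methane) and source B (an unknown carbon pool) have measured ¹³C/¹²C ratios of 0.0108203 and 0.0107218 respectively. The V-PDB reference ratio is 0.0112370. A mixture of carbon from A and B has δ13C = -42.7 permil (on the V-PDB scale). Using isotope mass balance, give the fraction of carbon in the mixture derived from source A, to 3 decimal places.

δ_A = (0.0108203/0.0112370 − 1)×1000 = (0.962917 − 1)×1000 = -37.083 permil
δ_B = (0.0107218/0.0112370 − 1)×1000 = (0.954151 − 1)×1000 = -45.849 permil
f_A = (δ_mix − δ_B)/(δ_A − δ_B) = (-42.7 − (-45.849))/(-37.083 − (-45.849))
f_A = 3.149 / 8.766 = 0.3592

0.359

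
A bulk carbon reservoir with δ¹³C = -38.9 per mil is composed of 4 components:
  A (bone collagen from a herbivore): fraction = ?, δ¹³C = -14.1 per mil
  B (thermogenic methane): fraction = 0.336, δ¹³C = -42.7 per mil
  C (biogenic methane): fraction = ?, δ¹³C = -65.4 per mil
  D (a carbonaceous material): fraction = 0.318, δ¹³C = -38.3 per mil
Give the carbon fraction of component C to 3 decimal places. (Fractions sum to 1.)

Let f_C and f_A be the unknown fractions; fractions sum to 1 so f_C + f_A = 0.346.
Mass balance: Σ fᵢ·δᵢ = δ_bulk ⇒ f_C·(-65.4) + f_A·(-14.1) = -38.9 − (-26.527) = -12.373
Substitute f_A = 0.346 − f_C:
f_C·(-65.4 − -14.1) = -12.373 − 0.346×(-14.1) = -7.495
f_C = -7.495 / -51.3 = 0.1461

0.146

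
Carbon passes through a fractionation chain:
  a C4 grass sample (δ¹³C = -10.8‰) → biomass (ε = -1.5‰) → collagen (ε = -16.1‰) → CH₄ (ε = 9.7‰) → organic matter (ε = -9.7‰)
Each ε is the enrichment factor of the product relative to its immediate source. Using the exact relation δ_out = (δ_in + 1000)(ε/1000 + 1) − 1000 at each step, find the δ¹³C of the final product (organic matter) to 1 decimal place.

-28.3‰

step 1: δ = (-10.80 + 1000)·(-1.5/1000 + 1) − 1000 = -12.28‰
step 2: δ = (-12.28 + 1000)·(-16.1/1000 + 1) − 1000 = -28.19‰
step 3: δ = (-28.19 + 1000)·(9.7/1000 + 1) − 1000 = -18.76‰
step 4: δ = (-18.76 + 1000)·(-9.7/1000 + 1) − 1000 = -28.28‰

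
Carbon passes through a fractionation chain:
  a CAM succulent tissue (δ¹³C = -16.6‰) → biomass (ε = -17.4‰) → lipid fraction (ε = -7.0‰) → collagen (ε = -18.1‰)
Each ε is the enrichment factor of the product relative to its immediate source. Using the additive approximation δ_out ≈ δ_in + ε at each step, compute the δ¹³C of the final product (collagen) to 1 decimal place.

step 1: δ ≈ -16.6 + (-17.4) = -34.0‰
step 2: δ ≈ -34.0 + (-7.0) = -41.0‰
step 3: δ ≈ -41.0 + (-18.1) = -59.1‰

-59.1‰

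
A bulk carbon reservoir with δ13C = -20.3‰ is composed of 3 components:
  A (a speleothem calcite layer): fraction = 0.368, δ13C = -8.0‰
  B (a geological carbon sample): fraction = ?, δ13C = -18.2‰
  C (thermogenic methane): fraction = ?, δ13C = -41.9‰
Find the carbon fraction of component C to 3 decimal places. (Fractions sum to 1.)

Let f_C and f_B be the unknown fractions; fractions sum to 1 so f_C + f_B = 0.632.
Mass balance: Σ fᵢ·δᵢ = δ_bulk ⇒ f_C·(-41.9) + f_B·(-18.2) = -20.3 − (-2.944) = -17.356
Substitute f_B = 0.632 − f_C:
f_C·(-41.9 − -18.2) = -17.356 − 0.632×(-18.2) = -5.854
f_C = -5.854 / -23.7 = 0.2470

0.247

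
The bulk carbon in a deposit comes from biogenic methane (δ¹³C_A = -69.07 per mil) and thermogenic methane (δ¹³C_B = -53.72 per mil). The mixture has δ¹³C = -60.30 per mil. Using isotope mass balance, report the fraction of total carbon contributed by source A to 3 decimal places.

δ_mix = f_A·δ_A + (1 − f_A)·δ_B  ⇒  f_A = (δ_mix − δ_B)/(δ_A − δ_B)
f_A = (-60.30 − (-53.72)) / (-69.07 − (-53.72))
f_A = -6.58 / -15.35 = 0.4287

0.429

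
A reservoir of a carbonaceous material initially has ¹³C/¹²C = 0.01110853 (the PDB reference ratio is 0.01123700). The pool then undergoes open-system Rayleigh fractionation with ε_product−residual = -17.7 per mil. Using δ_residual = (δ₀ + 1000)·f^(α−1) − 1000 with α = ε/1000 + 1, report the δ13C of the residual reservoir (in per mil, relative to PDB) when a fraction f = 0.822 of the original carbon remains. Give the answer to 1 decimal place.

-8.0 per mil

δ₀ = (0.01110853/0.01123700 − 1)×1000 = (0.988567 − 1)×1000 = -11.433 per mil
α − 1 = ε/1000 = -0.0177
f^(α−1) = 0.822^(-0.0177) = 1.003475
δ_res = (-11.433 + 1000) × 1.003475 − 1000 = 992.003 − 1000 = -8.00 per mil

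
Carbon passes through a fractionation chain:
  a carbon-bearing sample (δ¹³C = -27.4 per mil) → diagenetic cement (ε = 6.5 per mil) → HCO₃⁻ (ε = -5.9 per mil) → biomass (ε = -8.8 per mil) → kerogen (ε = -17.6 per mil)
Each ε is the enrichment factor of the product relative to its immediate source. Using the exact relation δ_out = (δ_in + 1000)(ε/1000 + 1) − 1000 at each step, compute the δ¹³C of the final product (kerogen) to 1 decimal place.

step 1: δ = (-27.40 + 1000)·(6.5/1000 + 1) − 1000 = -21.08 per mil
step 2: δ = (-21.08 + 1000)·(-5.9/1000 + 1) − 1000 = -26.85 per mil
step 3: δ = (-26.85 + 1000)·(-8.8/1000 + 1) − 1000 = -35.42 per mil
step 4: δ = (-35.42 + 1000)·(-17.6/1000 + 1) − 1000 = -52.39 per mil

-52.4 per mil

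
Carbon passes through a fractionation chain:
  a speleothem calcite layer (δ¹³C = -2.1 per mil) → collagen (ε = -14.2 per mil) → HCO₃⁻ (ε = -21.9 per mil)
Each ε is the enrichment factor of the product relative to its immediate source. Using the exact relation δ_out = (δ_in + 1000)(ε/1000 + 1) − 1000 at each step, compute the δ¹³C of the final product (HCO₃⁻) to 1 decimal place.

step 1: δ = (-2.10 + 1000)·(-14.2/1000 + 1) − 1000 = -16.27 per mil
step 2: δ = (-16.27 + 1000)·(-21.9/1000 + 1) − 1000 = -37.81 per mil

-37.8 per mil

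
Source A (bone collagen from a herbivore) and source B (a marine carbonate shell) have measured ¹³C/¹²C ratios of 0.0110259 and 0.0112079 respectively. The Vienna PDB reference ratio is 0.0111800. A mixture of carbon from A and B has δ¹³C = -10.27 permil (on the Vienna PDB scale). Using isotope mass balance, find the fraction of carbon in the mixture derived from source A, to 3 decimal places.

0.784

δ_A = (0.0110259/0.0111800 − 1)×1000 = (0.986216 − 1)×1000 = -13.784 permil
δ_B = (0.0112079/0.0111800 − 1)×1000 = (1.002496 − 1)×1000 = 2.496 permil
f_A = (δ_mix − δ_B)/(δ_A − δ_B) = (-10.27 − (2.496))/(-13.784 − (2.496))
f_A = -12.766 / -16.279 = 0.7842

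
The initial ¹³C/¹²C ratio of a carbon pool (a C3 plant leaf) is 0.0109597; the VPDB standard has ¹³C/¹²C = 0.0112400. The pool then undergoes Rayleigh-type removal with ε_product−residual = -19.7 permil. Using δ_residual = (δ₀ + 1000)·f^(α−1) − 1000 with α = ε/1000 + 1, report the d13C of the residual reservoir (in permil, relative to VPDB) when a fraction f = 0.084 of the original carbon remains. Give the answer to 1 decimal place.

23.8 permil

δ₀ = (0.0109597/0.0112400 − 1)×1000 = (0.975062 − 1)×1000 = -24.938 permil
α − 1 = ε/1000 = -0.0197
f^(α−1) = 0.084^(-0.0197) = 1.050006
δ_res = (-24.938 + 1000) × 1.050006 − 1000 = 1023.821 − 1000 = 23.82 permil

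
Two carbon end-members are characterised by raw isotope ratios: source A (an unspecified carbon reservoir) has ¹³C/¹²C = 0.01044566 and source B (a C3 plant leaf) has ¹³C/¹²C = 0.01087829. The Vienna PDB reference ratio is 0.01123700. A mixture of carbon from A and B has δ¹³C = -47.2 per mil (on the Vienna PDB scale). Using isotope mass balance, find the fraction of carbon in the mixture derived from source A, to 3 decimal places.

0.397

δ_A = (0.01044566/0.01123700 − 1)×1000 = (0.929577 − 1)×1000 = -70.423 per mil
δ_B = (0.01087829/0.01123700 − 1)×1000 = (0.968078 − 1)×1000 = -31.922 per mil
f_A = (δ_mix − δ_B)/(δ_A − δ_B) = (-47.2 − (-31.922))/(-70.423 − (-31.922))
f_A = -15.278 / -38.500 = 0.3968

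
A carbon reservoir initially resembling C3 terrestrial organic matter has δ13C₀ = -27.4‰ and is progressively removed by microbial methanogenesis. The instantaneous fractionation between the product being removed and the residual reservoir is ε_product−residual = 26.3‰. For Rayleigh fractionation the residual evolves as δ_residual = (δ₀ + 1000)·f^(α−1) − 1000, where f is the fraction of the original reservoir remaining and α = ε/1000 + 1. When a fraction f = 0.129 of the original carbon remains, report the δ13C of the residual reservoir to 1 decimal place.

Rayleigh residual: δ_res = (δ₀ + 1000)·f^(α−1) − 1000
α = ε/1000 + 1 = 1.02630, so α − 1 = 0.02630
f^(α−1) = 0.129^(0.02630) = 0.947564
δ_res = (-27.4 + 1000) × 0.947564 − 1000 = 921.601 − 1000 = -78.40‰

-78.4‰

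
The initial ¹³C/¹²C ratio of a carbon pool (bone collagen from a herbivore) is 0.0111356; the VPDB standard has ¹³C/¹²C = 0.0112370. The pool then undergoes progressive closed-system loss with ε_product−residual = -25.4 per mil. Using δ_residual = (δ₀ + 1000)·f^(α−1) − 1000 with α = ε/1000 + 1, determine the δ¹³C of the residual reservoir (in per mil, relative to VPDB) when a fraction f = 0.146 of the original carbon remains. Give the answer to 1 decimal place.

δ₀ = (0.0111356/0.0112370 − 1)×1000 = (0.990976 − 1)×1000 = -9.024 per mil
α − 1 = ε/1000 = -0.0254
f^(α−1) = 0.146^(-0.0254) = 1.050087
δ_res = (-9.024 + 1000) × 1.050087 − 1000 = 1040.612 − 1000 = 40.61 per mil

40.6 per mil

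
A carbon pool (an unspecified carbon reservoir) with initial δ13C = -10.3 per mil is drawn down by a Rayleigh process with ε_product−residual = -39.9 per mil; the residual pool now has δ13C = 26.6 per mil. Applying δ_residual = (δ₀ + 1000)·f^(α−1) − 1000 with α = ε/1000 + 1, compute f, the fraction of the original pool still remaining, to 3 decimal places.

α − 1 = ε/1000 = -0.0399
(δ_res + 1000)/(δ₀ + 1000) = (26.6 + 1000)/(-10.3 + 1000) = 1026.6/989.7 = 1.037284
f = 1.037284^(1/-0.0399) = exp(ln(1.037284)/-0.0399) = exp(0.03661/-0.0399)
f = exp(-0.9174) = 0.3995

0.400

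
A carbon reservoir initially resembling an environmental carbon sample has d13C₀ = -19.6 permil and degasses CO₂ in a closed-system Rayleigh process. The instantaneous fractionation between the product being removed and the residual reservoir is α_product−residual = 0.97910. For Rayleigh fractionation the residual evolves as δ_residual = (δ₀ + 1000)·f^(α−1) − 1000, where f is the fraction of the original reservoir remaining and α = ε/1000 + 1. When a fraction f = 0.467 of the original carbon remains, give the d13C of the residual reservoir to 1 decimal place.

-3.9 permil

Rayleigh residual: δ_res = (δ₀ + 1000)·f^(α−1) − 1000
α − 1 = -0.02090
f^(α−1) = 0.467^(-0.02090) = 1.016041
δ_res = (-19.6 + 1000) × 1.016041 − 1000 = 996.127 − 1000 = -3.87 permil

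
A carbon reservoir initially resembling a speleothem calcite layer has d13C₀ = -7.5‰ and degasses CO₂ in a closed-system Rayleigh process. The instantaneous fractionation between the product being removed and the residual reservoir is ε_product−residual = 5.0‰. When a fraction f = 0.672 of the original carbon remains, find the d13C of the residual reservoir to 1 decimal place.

-9.5‰

Rayleigh residual: δ_res = (δ₀ + 1000)·f^(α−1) − 1000
α = ε/1000 + 1 = 1.00500, so α − 1 = 0.00500
f^(α−1) = 0.672^(0.00500) = 0.998014
δ_res = (-7.5 + 1000) × 0.998014 − 1000 = 990.529 − 1000 = -9.47‰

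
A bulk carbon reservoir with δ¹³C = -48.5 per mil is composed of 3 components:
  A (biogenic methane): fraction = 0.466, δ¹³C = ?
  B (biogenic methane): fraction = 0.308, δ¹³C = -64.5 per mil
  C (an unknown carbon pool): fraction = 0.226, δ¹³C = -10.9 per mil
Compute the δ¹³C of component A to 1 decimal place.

Isotope mass balance: δ_bulk = Σ fᵢ·δᵢ.
-48.5 = 0.466×δ_A + 0.308×(-64.5) + 0.226×(-10.9)
0.466·δ_A = -48.5 − (-22.329) = -26.171
δ_A = -26.171 / 0.466 = -56.16 per mil

-56.2 per mil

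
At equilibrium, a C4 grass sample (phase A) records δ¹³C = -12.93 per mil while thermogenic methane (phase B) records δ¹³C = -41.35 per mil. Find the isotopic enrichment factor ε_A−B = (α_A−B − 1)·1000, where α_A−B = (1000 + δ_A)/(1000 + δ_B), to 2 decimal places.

29.65 per mil

α_A−B = (1000 + -12.93) / (1000 + -41.35) = 987.07 / 958.65 = 1.029646
ε_A−B = (1.029646 − 1) × 1000 = 29.646 per mil
(The approximation ε ≈ δ_A − δ_B would give 28.42 per mil.)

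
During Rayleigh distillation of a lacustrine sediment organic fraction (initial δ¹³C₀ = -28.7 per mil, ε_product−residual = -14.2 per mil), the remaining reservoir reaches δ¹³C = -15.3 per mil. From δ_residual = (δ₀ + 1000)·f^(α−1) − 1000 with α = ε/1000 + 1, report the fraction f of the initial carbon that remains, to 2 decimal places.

0.38

α − 1 = ε/1000 = -0.0142
(δ_res + 1000)/(δ₀ + 1000) = (-15.3 + 1000)/(-28.7 + 1000) = 984.7/971.3 = 1.013796
f = 1.013796^(1/-0.0142) = exp(ln(1.013796)/-0.0142) = exp(0.01370/-0.0142)
f = exp(-0.9649) = 0.3810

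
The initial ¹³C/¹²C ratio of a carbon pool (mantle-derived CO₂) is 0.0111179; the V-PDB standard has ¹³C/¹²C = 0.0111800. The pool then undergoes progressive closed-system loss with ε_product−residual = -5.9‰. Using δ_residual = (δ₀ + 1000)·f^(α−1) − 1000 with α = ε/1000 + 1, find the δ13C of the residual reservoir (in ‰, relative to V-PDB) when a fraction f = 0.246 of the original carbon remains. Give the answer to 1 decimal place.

δ₀ = (0.0111179/0.0111800 − 1)×1000 = (0.994445 − 1)×1000 = -5.555‰
α − 1 = ε/1000 = -0.0059
f^(α−1) = 0.246^(-0.0059) = 1.008309
δ_res = (-5.555 + 1000) × 1.008309 − 1000 = 1002.708 − 1000 = 2.71‰

2.7‰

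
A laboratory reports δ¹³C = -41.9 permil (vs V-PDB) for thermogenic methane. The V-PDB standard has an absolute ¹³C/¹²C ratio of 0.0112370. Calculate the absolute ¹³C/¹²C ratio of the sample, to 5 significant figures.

R_sample = R_standard × (δ¹³C/1000 + 1)
R_sample = 0.0112370 × (-41.9/1000 + 1) = 0.0112370 × 0.958100
R_sample = 0.0107662

0.010766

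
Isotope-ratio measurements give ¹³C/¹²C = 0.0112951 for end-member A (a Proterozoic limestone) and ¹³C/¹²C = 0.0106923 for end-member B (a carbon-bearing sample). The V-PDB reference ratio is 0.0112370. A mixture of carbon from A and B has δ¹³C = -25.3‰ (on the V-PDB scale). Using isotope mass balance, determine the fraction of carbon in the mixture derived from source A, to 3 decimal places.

0.432

δ_A = (0.0112951/0.0112370 − 1)×1000 = (1.005170 − 1)×1000 = 5.170‰
δ_B = (0.0106923/0.0112370 − 1)×1000 = (0.951526 − 1)×1000 = -48.474‰
f_A = (δ_mix − δ_B)/(δ_A − δ_B) = (-25.3 − (-48.474))/(5.170 − (-48.474))
f_A = 23.174 / 53.644 = 0.4320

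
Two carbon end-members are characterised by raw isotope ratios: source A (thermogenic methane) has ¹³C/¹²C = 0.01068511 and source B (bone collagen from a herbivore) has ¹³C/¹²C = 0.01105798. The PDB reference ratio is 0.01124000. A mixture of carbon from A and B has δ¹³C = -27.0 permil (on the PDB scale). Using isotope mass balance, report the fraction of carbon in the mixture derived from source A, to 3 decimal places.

0.326

δ_A = (0.01068511/0.01124000 − 1)×1000 = (0.950633 − 1)×1000 = -49.367 permil
δ_B = (0.01105798/0.01124000 − 1)×1000 = (0.983806 − 1)×1000 = -16.194 permil
f_A = (δ_mix − δ_B)/(δ_A − δ_B) = (-27.0 − (-16.194))/(-49.367 − (-16.194))
f_A = -10.806 / -33.173 = 0.3257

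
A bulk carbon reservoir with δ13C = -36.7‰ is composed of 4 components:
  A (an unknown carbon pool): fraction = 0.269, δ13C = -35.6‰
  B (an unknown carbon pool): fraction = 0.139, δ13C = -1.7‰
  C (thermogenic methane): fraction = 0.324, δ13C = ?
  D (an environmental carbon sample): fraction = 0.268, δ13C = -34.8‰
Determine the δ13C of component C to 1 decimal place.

-54.2‰

Isotope mass balance: δ_bulk = Σ fᵢ·δᵢ.
-36.7 = 0.269×(-35.6) + 0.139×(-1.7) + 0.324×δ_C + 0.268×(-34.8)
0.324·δ_C = -36.7 − (-19.139) = -17.561
δ_C = -17.561 / 0.324 = -54.20‰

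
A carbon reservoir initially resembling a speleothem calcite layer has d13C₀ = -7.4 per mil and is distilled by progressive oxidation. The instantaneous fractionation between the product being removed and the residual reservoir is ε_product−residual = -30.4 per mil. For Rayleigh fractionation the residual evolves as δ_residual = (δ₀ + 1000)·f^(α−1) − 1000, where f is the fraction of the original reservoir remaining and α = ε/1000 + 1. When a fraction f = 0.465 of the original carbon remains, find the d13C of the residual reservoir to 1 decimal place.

Rayleigh residual: δ_res = (δ₀ + 1000)·f^(α−1) − 1000
α = ε/1000 + 1 = 0.96960, so α − 1 = -0.03040
f^(α−1) = 0.465^(-0.03040) = 1.023551
δ_res = (-7.4 + 1000) × 1.023551 − 1000 = 1015.977 − 1000 = 15.98 per mil

16.0 per mil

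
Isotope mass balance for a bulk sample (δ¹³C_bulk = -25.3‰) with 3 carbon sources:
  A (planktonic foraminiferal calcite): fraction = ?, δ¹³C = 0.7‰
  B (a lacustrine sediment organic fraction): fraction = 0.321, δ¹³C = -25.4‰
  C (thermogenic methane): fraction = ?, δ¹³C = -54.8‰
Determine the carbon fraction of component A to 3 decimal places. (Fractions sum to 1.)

Let f_A and f_C be the unknown fractions; fractions sum to 1 so f_A + f_C = 0.679.
Mass balance: Σ fᵢ·δᵢ = δ_bulk ⇒ f_A·(0.7) + f_C·(-54.8) = -25.3 − (-8.153) = -17.147
Substitute f_C = 0.679 − f_A:
f_A·(0.7 − -54.8) = -17.147 − 0.679×(-54.8) = 20.063
f_A = 20.063 / 55.5 = 0.3615

0.361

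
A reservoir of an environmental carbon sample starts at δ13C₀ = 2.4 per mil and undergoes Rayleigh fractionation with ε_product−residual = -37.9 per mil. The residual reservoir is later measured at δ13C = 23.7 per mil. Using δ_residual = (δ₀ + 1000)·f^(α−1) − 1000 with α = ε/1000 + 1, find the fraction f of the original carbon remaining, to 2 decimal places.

0.57

α − 1 = ε/1000 = -0.0379
(δ_res + 1000)/(δ₀ + 1000) = (23.7 + 1000)/(2.4 + 1000) = 1023.7/1002.4 = 1.021249
f = 1.021249^(1/-0.0379) = exp(ln(1.021249)/-0.0379) = exp(0.02103/-0.0379)
f = exp(-0.5548) = 0.5742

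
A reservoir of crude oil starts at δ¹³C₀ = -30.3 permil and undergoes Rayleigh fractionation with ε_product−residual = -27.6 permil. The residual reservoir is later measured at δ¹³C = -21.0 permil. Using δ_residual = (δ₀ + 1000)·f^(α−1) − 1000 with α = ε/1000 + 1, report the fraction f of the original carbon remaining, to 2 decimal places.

α − 1 = ε/1000 = -0.0276
(δ_res + 1000)/(δ₀ + 1000) = (-21.0 + 1000)/(-30.3 + 1000) = 979.0/969.7 = 1.009591
f = 1.009591^(1/-0.0276) = exp(ln(1.009591)/-0.0276) = exp(0.00954/-0.0276)
f = exp(-0.3458) = 0.7076

0.71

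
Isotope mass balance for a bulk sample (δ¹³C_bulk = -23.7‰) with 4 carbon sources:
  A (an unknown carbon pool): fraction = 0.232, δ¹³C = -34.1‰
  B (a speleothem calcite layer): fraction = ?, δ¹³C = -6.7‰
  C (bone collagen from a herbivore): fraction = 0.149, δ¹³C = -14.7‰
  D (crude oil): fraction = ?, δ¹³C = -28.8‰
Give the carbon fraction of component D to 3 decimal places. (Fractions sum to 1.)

Let f_D and f_B be the unknown fractions; fractions sum to 1 so f_D + f_B = 0.619.
Mass balance: Σ fᵢ·δᵢ = δ_bulk ⇒ f_D·(-28.8) + f_B·(-6.7) = -23.7 − (-10.102) = -13.598
Substitute f_B = 0.619 − f_D:
f_D·(-28.8 − -6.7) = -13.598 − 0.619×(-6.7) = -9.451
f_D = -9.451 / -22.1 = 0.4277

0.428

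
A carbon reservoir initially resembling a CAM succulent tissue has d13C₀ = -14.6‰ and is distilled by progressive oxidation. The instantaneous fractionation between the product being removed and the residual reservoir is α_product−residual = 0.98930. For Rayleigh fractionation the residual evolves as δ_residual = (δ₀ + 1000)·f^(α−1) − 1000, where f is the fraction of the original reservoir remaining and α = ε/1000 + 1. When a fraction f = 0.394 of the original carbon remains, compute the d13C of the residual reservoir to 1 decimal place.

-4.7‰

Rayleigh residual: δ_res = (δ₀ + 1000)·f^(α−1) − 1000
α − 1 = -0.01070
f^(α−1) = 0.394^(-0.01070) = 1.010016
δ_res = (-14.6 + 1000) × 1.010016 − 1000 = 995.270 − 1000 = -4.73‰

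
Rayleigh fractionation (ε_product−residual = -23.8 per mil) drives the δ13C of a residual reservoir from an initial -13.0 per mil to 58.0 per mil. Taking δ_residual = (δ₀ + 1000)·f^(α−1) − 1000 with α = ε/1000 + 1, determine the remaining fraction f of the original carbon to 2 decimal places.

0.05

α − 1 = ε/1000 = -0.0238
(δ_res + 1000)/(δ₀ + 1000) = (58.0 + 1000)/(-13.0 + 1000) = 1058.0/987.0 = 1.071935
f = 1.071935^(1/-0.0238) = exp(ln(1.071935)/-0.0238) = exp(0.06947/-0.0238)
f = exp(-2.9187) = 0.0540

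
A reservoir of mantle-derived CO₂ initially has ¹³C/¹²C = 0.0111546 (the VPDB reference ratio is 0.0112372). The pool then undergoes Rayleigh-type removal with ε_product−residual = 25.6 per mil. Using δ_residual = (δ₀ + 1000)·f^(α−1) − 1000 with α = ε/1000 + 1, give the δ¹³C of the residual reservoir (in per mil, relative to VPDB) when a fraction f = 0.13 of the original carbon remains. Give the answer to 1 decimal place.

-57.9 per mil

δ₀ = (0.0111546/0.0112372 − 1)×1000 = (0.992649 − 1)×1000 = -7.351 per mil
α − 1 = ε/1000 = 0.0256
f^(α−1) = 0.13^(0.0256) = 0.949111
δ_res = (-7.351 + 1000) × 0.949111 − 1000 = 942.134 − 1000 = -57.87 per mil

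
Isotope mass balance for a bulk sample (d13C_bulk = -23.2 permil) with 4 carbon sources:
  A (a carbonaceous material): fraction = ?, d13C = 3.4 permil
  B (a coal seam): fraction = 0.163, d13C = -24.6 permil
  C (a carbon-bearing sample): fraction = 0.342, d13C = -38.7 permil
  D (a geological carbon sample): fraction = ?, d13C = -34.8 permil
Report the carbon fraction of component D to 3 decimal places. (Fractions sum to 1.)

Let f_D and f_A be the unknown fractions; fractions sum to 1 so f_D + f_A = 0.495.
Mass balance: Σ fᵢ·δᵢ = δ_bulk ⇒ f_D·(-34.8) + f_A·(3.4) = -23.2 − (-17.245) = -5.955
Substitute f_A = 0.495 − f_D:
f_D·(-34.8 − 3.4) = -5.955 − 0.495×(3.4) = -7.638
f_D = -7.638 / -38.2 = 0.1999

0.200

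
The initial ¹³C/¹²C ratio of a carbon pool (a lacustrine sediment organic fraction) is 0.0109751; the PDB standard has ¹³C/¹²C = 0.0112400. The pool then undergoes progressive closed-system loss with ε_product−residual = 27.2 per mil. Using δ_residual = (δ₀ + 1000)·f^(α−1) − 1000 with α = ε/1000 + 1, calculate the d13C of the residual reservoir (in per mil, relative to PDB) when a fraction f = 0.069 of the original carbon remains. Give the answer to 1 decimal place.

-92.1 per mil

δ₀ = (0.0109751/0.0112400 − 1)×1000 = (0.976432 − 1)×1000 = -23.568 per mil
α − 1 = ε/1000 = 0.0272
f^(α−1) = 0.069^(0.0272) = 0.929858
δ_res = (-23.568 + 1000) × 0.929858 − 1000 = 907.944 − 1000 = -92.06 per mil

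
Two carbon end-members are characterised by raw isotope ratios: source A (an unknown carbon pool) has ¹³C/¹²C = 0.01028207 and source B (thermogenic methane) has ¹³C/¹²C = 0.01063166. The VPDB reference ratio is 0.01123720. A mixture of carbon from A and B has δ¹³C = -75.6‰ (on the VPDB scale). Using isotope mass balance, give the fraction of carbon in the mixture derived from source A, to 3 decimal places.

0.698

δ_A = (0.01028207/0.01123720 − 1)×1000 = (0.915003 − 1)×1000 = -84.997‰
δ_B = (0.01063166/0.01123720 − 1)×1000 = (0.946113 − 1)×1000 = -53.887‰
f_A = (δ_mix − δ_B)/(δ_A − δ_B) = (-75.6 − (-53.887))/(-84.997 − (-53.887))
f_A = -21.713 / -31.110 = 0.6979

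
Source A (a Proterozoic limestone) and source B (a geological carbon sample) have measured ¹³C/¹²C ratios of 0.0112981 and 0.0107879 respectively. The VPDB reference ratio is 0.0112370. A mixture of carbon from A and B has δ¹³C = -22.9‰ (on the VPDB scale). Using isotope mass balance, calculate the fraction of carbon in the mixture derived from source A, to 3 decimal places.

0.376

δ_A = (0.0112981/0.0112370 − 1)×1000 = (1.005437 − 1)×1000 = 5.437‰
δ_B = (0.0107879/0.0112370 − 1)×1000 = (0.960034 − 1)×1000 = -39.966‰
f_A = (δ_mix − δ_B)/(δ_A − δ_B) = (-22.9 − (-39.966))/(5.437 − (-39.966))
f_A = 17.066 / 45.404 = 0.3759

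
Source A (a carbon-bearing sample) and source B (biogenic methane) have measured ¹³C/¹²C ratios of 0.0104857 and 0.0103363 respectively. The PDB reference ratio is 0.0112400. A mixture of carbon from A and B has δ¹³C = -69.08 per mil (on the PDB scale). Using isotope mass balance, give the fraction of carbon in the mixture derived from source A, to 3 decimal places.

0.852

δ_A = (0.0104857/0.0112400 − 1)×1000 = (0.932891 − 1)×1000 = -67.109 per mil
δ_B = (0.0103363/0.0112400 − 1)×1000 = (0.919600 − 1)×1000 = -80.400 per mil
f_A = (δ_mix − δ_B)/(δ_A − δ_B) = (-69.08 − (-80.400))/(-67.109 − (-80.400))
f_A = 11.320 / 13.292 = 0.8517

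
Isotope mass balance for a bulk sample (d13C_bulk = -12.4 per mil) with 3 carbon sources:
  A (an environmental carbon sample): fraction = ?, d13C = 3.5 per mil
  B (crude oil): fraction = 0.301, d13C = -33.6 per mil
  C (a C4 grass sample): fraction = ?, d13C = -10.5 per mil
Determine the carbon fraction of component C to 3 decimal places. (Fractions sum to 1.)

0.338

Let f_C and f_A be the unknown fractions; fractions sum to 1 so f_C + f_A = 0.699.
Mass balance: Σ fᵢ·δᵢ = δ_bulk ⇒ f_C·(-10.5) + f_A·(3.5) = -12.4 − (-10.114) = -2.286
Substitute f_A = 0.699 − f_C:
f_C·(-10.5 − 3.5) = -2.286 − 0.699×(3.5) = -4.733
f_C = -4.733 / -14.0 = 0.3381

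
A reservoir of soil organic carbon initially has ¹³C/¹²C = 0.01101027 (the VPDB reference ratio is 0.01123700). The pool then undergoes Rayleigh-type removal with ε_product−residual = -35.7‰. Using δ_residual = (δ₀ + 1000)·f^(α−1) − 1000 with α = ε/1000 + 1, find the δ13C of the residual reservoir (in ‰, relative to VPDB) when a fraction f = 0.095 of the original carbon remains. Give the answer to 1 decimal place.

65.7‰

δ₀ = (0.01101027/0.01123700 − 1)×1000 = (0.979823 − 1)×1000 = -20.177‰
α − 1 = ε/1000 = -0.0357
f^(α−1) = 0.095^(-0.0357) = 1.087665
δ_res = (-20.177 + 1000) × 1.087665 − 1000 = 1065.719 − 1000 = 65.72‰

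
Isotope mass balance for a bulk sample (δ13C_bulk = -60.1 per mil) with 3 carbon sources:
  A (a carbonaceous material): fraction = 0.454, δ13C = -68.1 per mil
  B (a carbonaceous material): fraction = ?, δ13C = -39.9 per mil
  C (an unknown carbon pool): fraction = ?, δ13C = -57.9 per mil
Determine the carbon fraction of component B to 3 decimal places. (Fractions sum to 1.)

0.135

Let f_B and f_C be the unknown fractions; fractions sum to 1 so f_B + f_C = 0.546.
Mass balance: Σ fᵢ·δᵢ = δ_bulk ⇒ f_B·(-39.9) + f_C·(-57.9) = -60.1 − (-30.917) = -29.183
Substitute f_C = 0.546 − f_B:
f_B·(-39.9 − -57.9) = -29.183 − 0.546×(-57.9) = 2.431
f_B = 2.431 / 18.0 = 0.1350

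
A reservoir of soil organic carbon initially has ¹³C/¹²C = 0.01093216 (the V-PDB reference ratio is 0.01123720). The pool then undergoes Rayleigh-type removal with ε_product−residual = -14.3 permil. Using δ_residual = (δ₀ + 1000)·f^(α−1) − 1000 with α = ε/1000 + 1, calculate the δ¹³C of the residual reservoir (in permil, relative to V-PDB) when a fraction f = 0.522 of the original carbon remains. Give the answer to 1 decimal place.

δ₀ = (0.01093216/0.01123720 − 1)×1000 = (0.972854 − 1)×1000 = -27.146 permil
α − 1 = ε/1000 = -0.0143
f^(α−1) = 0.522^(-0.0143) = 1.009340
δ_res = (-27.146 + 1000) × 1.009340 − 1000 = 981.941 − 1000 = -18.06 permil

-18.1 permil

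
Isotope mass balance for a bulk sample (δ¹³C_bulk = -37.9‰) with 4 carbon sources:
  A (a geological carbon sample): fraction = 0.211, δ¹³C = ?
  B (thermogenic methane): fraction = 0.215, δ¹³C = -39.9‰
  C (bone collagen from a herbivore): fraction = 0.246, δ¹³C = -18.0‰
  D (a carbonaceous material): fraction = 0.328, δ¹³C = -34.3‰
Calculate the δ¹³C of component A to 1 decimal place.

-64.7‰

Isotope mass balance: δ_bulk = Σ fᵢ·δᵢ.
-37.9 = 0.211×δ_A + 0.215×(-39.9) + 0.246×(-18.0) + 0.328×(-34.3)
0.211·δ_A = -37.9 − (-24.257) = -13.643
δ_A = -13.643 / 0.211 = -64.66‰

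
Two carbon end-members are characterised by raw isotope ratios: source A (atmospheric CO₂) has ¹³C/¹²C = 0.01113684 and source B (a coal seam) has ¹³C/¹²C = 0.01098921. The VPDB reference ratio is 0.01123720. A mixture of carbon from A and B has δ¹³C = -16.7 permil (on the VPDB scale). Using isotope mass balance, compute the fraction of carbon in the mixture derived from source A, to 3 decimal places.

0.409

δ_A = (0.01113684/0.01123720 − 1)×1000 = (0.991069 − 1)×1000 = -8.931 permil
δ_B = (0.01098921/0.01123720 − 1)×1000 = (0.977931 − 1)×1000 = -22.069 permil
f_A = (δ_mix − δ_B)/(δ_A − δ_B) = (-16.7 − (-22.069))/(-8.931 − (-22.069))
f_A = 5.369 / 13.138 = 0.4086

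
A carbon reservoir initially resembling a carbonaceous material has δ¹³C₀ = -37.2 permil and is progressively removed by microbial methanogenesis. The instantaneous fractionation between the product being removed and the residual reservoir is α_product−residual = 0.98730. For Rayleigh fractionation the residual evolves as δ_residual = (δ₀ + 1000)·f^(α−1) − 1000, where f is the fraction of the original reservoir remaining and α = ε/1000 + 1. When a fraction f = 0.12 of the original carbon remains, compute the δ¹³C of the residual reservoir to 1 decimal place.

Rayleigh residual: δ_res = (δ₀ + 1000)·f^(α−1) − 1000
α − 1 = -0.01270
f^(α−1) = 0.12^(-0.01270) = 1.027293
δ_res = (-37.2 + 1000) × 1.027293 − 1000 = 989.078 − 1000 = -10.92 permil

-10.9 permil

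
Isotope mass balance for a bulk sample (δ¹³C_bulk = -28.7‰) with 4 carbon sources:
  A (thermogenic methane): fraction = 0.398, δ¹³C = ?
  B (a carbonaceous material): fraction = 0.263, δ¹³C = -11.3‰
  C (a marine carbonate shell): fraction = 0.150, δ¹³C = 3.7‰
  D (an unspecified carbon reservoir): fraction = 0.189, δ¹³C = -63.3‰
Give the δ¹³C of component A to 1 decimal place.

Isotope mass balance: δ_bulk = Σ fᵢ·δᵢ.
-28.7 = 0.398×δ_A + 0.263×(-11.3) + 0.150×(3.7) + 0.189×(-63.3)
0.398·δ_A = -28.7 − (-14.381) = -14.319
δ_A = -14.319 / 0.398 = -35.98‰

-36.0‰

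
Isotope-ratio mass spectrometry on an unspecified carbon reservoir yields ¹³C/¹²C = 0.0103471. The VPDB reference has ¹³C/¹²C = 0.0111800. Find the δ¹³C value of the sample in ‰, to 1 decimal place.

δ¹³C = (R_sample / R_standard − 1) × 1000
R_sample / R_standard = 0.0103471 / 0.0111800 = 0.925501
δ¹³C = (0.925501 − 1) × 1000 = -74.50‰

-74.5‰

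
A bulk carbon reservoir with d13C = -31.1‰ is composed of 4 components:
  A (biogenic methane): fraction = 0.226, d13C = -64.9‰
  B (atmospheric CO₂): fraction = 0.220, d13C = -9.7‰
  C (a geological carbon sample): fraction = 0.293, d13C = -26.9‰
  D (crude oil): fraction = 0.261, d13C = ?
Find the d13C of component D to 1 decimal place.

Isotope mass balance: δ_bulk = Σ fᵢ·δᵢ.
-31.1 = 0.226×(-64.9) + 0.220×(-9.7) + 0.293×(-26.9) + 0.261×δ_D
0.261·δ_D = -31.1 − (-24.683) = -6.417
δ_D = -6.417 / 0.261 = -24.59‰

-24.6‰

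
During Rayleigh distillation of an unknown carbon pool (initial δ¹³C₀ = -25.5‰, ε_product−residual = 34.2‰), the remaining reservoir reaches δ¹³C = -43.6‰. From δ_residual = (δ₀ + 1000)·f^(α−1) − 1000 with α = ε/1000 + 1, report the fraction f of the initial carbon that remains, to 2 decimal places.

0.58

α − 1 = ε/1000 = 0.0342
(δ_res + 1000)/(δ₀ + 1000) = (-43.6 + 1000)/(-25.5 + 1000) = 956.4/974.5 = 0.981426
f = 0.981426^(1/0.0342) = exp(ln(0.981426)/0.0342) = exp(-0.01875/0.0342)
f = exp(-0.5482) = 0.5780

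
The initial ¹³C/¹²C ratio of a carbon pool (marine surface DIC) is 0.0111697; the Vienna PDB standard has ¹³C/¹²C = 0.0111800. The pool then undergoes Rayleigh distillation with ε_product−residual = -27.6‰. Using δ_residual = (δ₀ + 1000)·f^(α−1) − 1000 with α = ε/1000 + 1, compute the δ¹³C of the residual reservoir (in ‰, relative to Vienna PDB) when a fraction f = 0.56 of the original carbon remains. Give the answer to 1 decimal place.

δ₀ = (0.0111697/0.0111800 − 1)×1000 = (0.999079 − 1)×1000 = -0.921‰
α − 1 = ε/1000 = -0.0276
f^(α−1) = 0.56^(-0.0276) = 1.016132
δ_res = (-0.921 + 1000) × 1.016132 − 1000 = 1015.196 − 1000 = 15.20‰

15.2‰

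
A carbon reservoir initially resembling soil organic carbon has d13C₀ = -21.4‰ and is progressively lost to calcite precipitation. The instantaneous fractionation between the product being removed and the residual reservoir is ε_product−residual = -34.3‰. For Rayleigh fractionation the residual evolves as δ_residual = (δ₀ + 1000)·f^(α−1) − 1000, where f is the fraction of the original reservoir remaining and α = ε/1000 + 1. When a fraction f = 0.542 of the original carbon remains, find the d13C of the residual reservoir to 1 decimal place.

Rayleigh residual: δ_res = (δ₀ + 1000)·f^(α−1) − 1000
α = ε/1000 + 1 = 0.96570, so α − 1 = -0.03430
f^(α−1) = 0.542^(-0.03430) = 1.021231
δ_res = (-21.4 + 1000) × 1.021231 − 1000 = 999.376 − 1000 = -0.62‰

-0.6‰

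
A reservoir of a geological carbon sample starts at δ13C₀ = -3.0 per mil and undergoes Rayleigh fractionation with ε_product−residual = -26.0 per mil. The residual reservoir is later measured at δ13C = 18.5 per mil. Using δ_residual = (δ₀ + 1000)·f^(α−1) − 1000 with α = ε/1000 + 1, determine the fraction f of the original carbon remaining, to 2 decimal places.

0.44

α − 1 = ε/1000 = -0.0260
(δ_res + 1000)/(δ₀ + 1000) = (18.5 + 1000)/(-3.0 + 1000) = 1018.5/997.0 = 1.021565
f = 1.021565^(1/-0.0260) = exp(ln(1.021565)/-0.0260) = exp(0.02134/-0.0260)
f = exp(-0.8206) = 0.4402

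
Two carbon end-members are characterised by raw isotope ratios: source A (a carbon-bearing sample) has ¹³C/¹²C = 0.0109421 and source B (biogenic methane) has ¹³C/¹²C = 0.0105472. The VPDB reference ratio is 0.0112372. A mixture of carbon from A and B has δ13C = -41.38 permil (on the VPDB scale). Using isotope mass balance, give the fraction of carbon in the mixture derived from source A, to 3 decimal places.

0.570

δ_A = (0.0109421/0.0112372 − 1)×1000 = (0.973739 − 1)×1000 = -26.261 permil
δ_B = (0.0105472/0.0112372 − 1)×1000 = (0.938597 − 1)×1000 = -61.403 permil
f_A = (δ_mix − δ_B)/(δ_A − δ_B) = (-41.38 − (-61.403))/(-26.261 − (-61.403))
f_A = 20.023 / 35.142 = 0.5698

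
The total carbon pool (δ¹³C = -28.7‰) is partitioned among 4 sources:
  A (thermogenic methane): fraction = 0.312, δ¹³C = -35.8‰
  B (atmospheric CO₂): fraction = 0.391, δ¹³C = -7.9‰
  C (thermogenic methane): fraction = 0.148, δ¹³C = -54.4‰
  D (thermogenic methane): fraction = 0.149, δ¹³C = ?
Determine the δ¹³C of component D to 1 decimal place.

Isotope mass balance: δ_bulk = Σ fᵢ·δᵢ.
-28.7 = 0.312×(-35.8) + 0.391×(-7.9) + 0.148×(-54.4) + 0.149×δ_D
0.149·δ_D = -28.7 − (-22.310) = -6.390
δ_D = -6.390 / 0.149 = -42.89‰

-42.9‰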